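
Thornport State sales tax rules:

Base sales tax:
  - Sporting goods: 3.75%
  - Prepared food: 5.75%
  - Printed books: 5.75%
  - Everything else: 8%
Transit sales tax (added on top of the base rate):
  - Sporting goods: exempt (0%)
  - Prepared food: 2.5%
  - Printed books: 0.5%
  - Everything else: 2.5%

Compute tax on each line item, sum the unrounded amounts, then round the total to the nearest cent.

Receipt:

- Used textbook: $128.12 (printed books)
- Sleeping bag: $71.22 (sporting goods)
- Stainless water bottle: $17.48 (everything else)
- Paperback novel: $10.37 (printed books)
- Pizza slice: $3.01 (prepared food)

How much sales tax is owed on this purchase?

Used textbook $128.12: printed books → 5.75% + 0.5% transit = 6.25% → $8.0075
Sleeping bag $71.22: sporting goods → 3.75% + 0% transit = 3.75% → $2.67075
Stainless water bottle $17.48: everything else → 8% + 2.5% transit = 10.5% → $1.8354
Paperback novel $10.37: printed books → 5.75% + 0.5% transit = 6.25% → $0.648125
Pizza slice $3.01: prepared food → 5.75% + 2.5% transit = 8.25% → $0.248325
Unrounded tax sum = $13.4101 → $13.41

$13.41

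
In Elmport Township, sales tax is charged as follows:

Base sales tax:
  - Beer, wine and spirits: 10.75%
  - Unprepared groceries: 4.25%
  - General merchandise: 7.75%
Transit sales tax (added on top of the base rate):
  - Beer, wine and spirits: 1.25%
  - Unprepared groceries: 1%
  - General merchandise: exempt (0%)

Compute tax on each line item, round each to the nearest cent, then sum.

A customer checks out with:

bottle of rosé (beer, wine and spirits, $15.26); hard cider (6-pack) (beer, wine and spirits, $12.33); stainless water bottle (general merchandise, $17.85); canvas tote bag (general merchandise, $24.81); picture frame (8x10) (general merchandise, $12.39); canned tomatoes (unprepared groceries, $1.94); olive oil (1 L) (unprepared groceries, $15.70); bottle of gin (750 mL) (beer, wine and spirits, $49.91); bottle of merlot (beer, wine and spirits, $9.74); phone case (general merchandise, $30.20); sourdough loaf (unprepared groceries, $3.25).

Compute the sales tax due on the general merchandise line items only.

$6.60

Stainless water bottle $17.85: general merchandise → 7.75% + 0% transit = 7.75% → $1.38
Canvas tote bag $24.81: general merchandise → 7.75% + 0% transit = 7.75% → $1.92
Picture frame (8x10) $12.39: general merchandise → 7.75% + 0% transit = 7.75% → $0.96
Phone case $30.20: general merchandise → 7.75% + 0% transit = 7.75% → $2.34
Tax on general merchandise = $1.38 + $1.92 + $0.96 + $2.34 = $6.60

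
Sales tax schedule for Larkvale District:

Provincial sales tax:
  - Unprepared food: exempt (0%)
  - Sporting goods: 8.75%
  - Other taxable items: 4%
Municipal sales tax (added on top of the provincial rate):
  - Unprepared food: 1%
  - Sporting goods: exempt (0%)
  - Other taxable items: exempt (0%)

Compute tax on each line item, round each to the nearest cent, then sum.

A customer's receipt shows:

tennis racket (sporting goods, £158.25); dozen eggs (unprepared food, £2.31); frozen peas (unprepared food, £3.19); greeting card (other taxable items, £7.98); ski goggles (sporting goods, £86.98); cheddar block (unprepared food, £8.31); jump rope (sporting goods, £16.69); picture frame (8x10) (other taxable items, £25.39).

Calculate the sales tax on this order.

£24.39

Tennis racket £158.25: sporting goods → 8.75% + 0% municipal = 8.75% → £13.85
Dozen eggs £2.31: unprepared food → 0% + 1% municipal = 1% → £0.02
Frozen peas £3.19: unprepared food → 0% + 1% municipal = 1% → £0.03
Greeting card £7.98: other taxable items → 4% + 0% municipal = 4% → £0.32
Ski goggles £86.98: sporting goods → 8.75% + 0% municipal = 8.75% → £7.61
Cheddar block £8.31: unprepared food → 0% + 1% municipal = 1% → £0.08
Jump rope £16.69: sporting goods → 8.75% + 0% municipal = 8.75% → £1.46
Picture frame (8x10) £25.39: other taxable items → 4% + 0% municipal = 4% → £1.02
Total tax = £13.85 + £0.02 + £0.03 + £0.32 + £7.61 + £0.08 + £1.46 + £1.02 = £24.39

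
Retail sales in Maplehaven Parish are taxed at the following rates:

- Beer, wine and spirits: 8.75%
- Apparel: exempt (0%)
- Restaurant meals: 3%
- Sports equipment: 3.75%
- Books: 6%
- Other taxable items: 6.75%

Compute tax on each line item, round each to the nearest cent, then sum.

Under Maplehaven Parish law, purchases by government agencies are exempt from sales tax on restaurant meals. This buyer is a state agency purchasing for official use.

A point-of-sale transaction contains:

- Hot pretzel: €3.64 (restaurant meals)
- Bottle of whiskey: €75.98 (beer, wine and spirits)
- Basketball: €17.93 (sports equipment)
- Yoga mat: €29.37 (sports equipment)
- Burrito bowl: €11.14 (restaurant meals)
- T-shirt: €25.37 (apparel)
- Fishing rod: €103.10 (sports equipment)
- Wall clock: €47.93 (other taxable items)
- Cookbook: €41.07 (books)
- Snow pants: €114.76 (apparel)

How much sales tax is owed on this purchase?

€17.99

Hot pretzel €3.64: restaurant meals, buyer-exempt → 0% → €0.00
Bottle of whiskey €75.98: beer, wine and spirits → 8.75% → €6.65
Basketball €17.93: sports equipment → 3.75% → €0.67
Yoga mat €29.37: sports equipment → 3.75% → €1.10
Burrito bowl €11.14: restaurant meals, buyer-exempt → 0% → €0.00
T-shirt €25.37: apparel → 0% → €0.00
Fishing rod €103.10: sports equipment → 3.75% → €3.87
Wall clock €47.93: other taxable items → 6.75% → €3.24
Cookbook €41.07: books → 6% → €2.46
Snow pants €114.76: apparel → 0% → €0.00
Total tax = €6.65 + €0.67 + €1.10 + €3.87 + €3.24 + €2.46 = €17.99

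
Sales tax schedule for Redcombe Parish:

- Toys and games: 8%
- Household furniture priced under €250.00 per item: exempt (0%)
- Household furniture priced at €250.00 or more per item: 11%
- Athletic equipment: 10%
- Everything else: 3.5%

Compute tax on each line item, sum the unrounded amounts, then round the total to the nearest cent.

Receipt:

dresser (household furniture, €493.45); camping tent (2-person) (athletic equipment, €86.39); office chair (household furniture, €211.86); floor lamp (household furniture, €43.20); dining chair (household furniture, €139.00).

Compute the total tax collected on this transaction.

€62.92

Dresser €493.45: household furniture, €250.00 or more → 11% → €54.2795
Camping tent (2-person) €86.39: athletic equipment → 10% → €8.639
Office chair €211.86: household furniture, under €250.00 → 0% → €0.00
Floor lamp €43.20: household furniture, under €250.00 → 0% → €0.00
Dining chair €139.00: household furniture, under €250.00 → 0% → €0.00
Unrounded tax sum = €62.9185 → €62.92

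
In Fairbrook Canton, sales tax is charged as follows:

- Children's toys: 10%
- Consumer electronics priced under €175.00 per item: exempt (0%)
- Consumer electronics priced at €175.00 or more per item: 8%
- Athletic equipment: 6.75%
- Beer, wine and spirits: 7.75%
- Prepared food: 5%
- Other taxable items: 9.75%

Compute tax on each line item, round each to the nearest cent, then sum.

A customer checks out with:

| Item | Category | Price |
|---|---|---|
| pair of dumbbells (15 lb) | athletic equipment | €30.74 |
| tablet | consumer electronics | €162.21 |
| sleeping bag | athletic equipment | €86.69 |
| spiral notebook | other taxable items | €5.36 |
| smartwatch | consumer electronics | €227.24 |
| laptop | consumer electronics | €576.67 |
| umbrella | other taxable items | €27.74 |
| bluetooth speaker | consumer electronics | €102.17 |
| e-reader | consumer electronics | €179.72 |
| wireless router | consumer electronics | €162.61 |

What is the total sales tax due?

Pair of dumbbells (15 lb) €30.74: athletic equipment → 6.75% → €2.07
Tablet €162.21: consumer electronics, under €175.00 → 0% → €0.00
Sleeping bag €86.69: athletic equipment → 6.75% → €5.85
Spiral notebook €5.36: other taxable items → 9.75% → €0.52
Smartwatch €227.24: consumer electronics, €175.00 or more → 8% → €18.18
Laptop €576.67: consumer electronics, €175.00 or more → 8% → €46.13
Umbrella €27.74: other taxable items → 9.75% → €2.70
Bluetooth speaker €102.17: consumer electronics, under €175.00 → 0% → €0.00
E-reader €179.72: consumer electronics, €175.00 or more → 8% → €14.38
Wireless router €162.61: consumer electronics, under €175.00 → 0% → €0.00
Total tax = €2.07 + €5.85 + €0.52 + €18.18 + €46.13 + €2.70 + €14.38 = €89.83

€89.83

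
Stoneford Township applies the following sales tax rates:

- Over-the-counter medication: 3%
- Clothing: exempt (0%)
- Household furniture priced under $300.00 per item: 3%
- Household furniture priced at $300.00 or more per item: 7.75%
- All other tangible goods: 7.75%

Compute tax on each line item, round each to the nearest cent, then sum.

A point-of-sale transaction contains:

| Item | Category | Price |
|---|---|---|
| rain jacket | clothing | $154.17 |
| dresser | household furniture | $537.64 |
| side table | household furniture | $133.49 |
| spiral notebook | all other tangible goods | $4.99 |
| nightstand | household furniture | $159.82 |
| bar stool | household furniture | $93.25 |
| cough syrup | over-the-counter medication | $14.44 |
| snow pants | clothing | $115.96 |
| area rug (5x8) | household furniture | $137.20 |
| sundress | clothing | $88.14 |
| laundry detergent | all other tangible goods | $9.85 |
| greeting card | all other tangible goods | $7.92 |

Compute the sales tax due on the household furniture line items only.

$57.38

Dresser $537.64: household furniture, $300.00 or more → 7.75% → $41.67
Side table $133.49: household furniture, under $300.00 → 3% → $4.00
Nightstand $159.82: household furniture, under $300.00 → 3% → $4.79
Bar stool $93.25: household furniture, under $300.00 → 3% → $2.80
Area rug (5x8) $137.20: household furniture, under $300.00 → 3% → $4.12
Tax on household furniture = $41.67 + $4.00 + $4.79 + $2.80 + $4.12 = $57.38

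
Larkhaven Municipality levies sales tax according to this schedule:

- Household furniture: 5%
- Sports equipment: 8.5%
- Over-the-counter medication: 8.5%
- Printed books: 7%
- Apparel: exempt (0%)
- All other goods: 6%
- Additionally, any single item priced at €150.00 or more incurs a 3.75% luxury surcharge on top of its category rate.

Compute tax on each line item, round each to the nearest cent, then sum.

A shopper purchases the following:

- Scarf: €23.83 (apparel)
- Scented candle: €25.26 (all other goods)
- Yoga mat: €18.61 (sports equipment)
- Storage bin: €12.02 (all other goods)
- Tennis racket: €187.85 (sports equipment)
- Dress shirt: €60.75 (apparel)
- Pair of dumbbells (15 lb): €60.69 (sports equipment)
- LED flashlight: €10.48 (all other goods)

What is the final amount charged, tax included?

Scarf €23.83: apparel → 0% → €0.00
Scented candle €25.26: all other goods → 6% → €1.52
Yoga mat €18.61: sports equipment → 8.5% → €1.58
Storage bin €12.02: all other goods → 6% → €0.72
Tennis racket €187.85: sports equipment → 8.5% + 3.75% surcharge = 12.25% → €23.01
Dress shirt €60.75: apparel → 0% → €0.00
Pair of dumbbells (15 lb) €60.69: sports equipment → 8.5% → €5.16
LED flashlight €10.48: all other goods → 6% → €0.63
Subtotal = €399.49; tax = €32.62; total due = €432.11

€432.11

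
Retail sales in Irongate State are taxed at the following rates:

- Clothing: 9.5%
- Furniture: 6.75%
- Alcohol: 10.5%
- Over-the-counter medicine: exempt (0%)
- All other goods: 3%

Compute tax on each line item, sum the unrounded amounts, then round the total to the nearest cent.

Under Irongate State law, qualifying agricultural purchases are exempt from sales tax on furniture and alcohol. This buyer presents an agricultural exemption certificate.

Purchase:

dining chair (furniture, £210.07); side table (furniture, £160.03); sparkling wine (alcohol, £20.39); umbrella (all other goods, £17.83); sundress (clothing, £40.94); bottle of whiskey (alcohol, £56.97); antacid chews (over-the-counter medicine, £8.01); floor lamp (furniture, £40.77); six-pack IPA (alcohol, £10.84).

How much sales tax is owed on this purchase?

Dining chair £210.07: furniture, buyer-exempt → 0% → £0.00
Side table £160.03: furniture, buyer-exempt → 0% → £0.00
Sparkling wine £20.39: alcohol, buyer-exempt → 0% → £0.00
Umbrella £17.83: all other goods → 3% → £0.5349
Sundress £40.94: clothing → 9.5% → £3.8893
Bottle of whiskey £56.97: alcohol, buyer-exempt → 0% → £0.00
Antacid chews £8.01: over-the-counter medicine → 0% → £0.00
Floor lamp £40.77: furniture, buyer-exempt → 0% → £0.00
Six-pack IPA £10.84: alcohol, buyer-exempt → 0% → £0.00
Unrounded tax sum = £4.4242 → £4.42

£4.42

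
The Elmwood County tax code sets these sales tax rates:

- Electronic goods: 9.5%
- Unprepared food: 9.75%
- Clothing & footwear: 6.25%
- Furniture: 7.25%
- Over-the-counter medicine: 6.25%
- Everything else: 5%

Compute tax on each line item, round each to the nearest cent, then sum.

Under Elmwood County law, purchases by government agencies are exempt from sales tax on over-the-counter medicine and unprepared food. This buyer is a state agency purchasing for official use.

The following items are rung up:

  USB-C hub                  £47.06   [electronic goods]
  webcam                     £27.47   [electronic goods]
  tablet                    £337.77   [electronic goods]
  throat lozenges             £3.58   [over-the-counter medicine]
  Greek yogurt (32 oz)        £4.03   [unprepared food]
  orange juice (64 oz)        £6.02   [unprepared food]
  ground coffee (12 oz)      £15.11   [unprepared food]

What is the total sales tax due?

USB-C hub £47.06: electronic goods → 9.5% → £4.47
Webcam £27.47: electronic goods → 9.5% → £2.61
Tablet £337.77: electronic goods → 9.5% → £32.09
Throat lozenges £3.58: over-the-counter medicine, buyer-exempt → 0% → £0.00
Greek yogurt (32 oz) £4.03: unprepared food, buyer-exempt → 0% → £0.00
Orange juice (64 oz) £6.02: unprepared food, buyer-exempt → 0% → £0.00
Ground coffee (12 oz) £15.11: unprepared food, buyer-exempt → 0% → £0.00
Total tax = £4.47 + £2.61 + £32.09 = £39.17

£39.17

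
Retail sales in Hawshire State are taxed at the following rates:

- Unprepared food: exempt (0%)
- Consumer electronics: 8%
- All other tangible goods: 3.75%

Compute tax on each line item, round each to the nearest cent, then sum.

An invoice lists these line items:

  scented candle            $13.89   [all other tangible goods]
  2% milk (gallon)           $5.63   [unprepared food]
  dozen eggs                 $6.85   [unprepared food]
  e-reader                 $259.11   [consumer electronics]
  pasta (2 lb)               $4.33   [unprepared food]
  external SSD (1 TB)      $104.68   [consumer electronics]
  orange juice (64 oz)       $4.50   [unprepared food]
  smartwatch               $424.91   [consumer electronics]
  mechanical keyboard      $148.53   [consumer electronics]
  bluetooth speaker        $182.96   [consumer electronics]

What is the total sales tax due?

$90.13

Scented candle $13.89: all other tangible goods → 3.75% → $0.52
2% milk (gallon) $5.63: unprepared food → 0% → $0.00
Dozen eggs $6.85: unprepared food → 0% → $0.00
E-reader $259.11: consumer electronics → 8% → $20.73
Pasta (2 lb) $4.33: unprepared food → 0% → $0.00
External SSD (1 TB) $104.68: consumer electronics → 8% → $8.37
Orange juice (64 oz) $4.50: unprepared food → 0% → $0.00
Smartwatch $424.91: consumer electronics → 8% → $33.99
Mechanical keyboard $148.53: consumer electronics → 8% → $11.88
Bluetooth speaker $182.96: consumer electronics → 8% → $14.64
Total tax = $0.52 + $20.73 + $8.37 + $33.99 + $11.88 + $14.64 = $90.13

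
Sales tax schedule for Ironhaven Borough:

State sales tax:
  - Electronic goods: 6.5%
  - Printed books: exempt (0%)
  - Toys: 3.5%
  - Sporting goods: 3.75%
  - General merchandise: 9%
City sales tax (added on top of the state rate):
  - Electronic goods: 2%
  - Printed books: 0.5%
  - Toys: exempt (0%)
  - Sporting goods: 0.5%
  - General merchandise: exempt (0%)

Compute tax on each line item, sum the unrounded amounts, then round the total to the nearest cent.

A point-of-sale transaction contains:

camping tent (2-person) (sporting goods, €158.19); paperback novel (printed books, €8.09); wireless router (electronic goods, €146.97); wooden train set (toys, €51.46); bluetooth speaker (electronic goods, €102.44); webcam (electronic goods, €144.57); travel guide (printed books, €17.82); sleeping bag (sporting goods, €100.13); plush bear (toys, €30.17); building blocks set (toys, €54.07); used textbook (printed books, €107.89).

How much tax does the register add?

Camping tent (2-person) €158.19: sporting goods → 3.75% + 0.5% city = 4.25% → €6.723075
Paperback novel €8.09: printed books → 0% + 0.5% city = 0.5% → €0.04045
Wireless router €146.97: electronic goods → 6.5% + 2% city = 8.5% → €12.49245
Wooden train set €51.46: toys → 3.5% + 0% city = 3.5% → €1.8011
Bluetooth speaker €102.44: electronic goods → 6.5% + 2% city = 8.5% → €8.7074
Webcam €144.57: electronic goods → 6.5% + 2% city = 8.5% → €12.28845
Travel guide €17.82: printed books → 0% + 0.5% city = 0.5% → €0.0891
Sleeping bag €100.13: sporting goods → 3.75% + 0.5% city = 4.25% → €4.255525
Plush bear €30.17: toys → 3.5% + 0% city = 3.5% → €1.05595
Building blocks set €54.07: toys → 3.5% + 0% city = 3.5% → €1.89245
Used textbook €107.89: printed books → 0% + 0.5% city = 0.5% → €0.53945
Unrounded tax sum = €49.8854 → €49.89

€49.89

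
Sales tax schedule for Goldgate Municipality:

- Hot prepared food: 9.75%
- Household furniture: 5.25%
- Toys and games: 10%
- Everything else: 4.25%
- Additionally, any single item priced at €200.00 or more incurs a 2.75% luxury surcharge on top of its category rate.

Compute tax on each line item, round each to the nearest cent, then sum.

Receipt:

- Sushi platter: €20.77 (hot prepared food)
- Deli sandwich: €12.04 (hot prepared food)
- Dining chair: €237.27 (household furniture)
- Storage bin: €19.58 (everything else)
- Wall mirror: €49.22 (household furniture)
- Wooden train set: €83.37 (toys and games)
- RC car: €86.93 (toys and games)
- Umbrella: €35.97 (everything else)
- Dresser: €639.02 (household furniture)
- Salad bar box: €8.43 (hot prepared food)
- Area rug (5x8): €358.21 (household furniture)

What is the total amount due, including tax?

€1675.56

Sushi platter €20.77: hot prepared food → 9.75% → €2.03
Deli sandwich €12.04: hot prepared food → 9.75% → €1.17
Dining chair €237.27: household furniture → 5.25% + 2.75% surcharge = 8% → €18.98
Storage bin €19.58: everything else → 4.25% → €0.83
Wall mirror €49.22: household furniture → 5.25% → €2.58
Wooden train set €83.37: toys and games → 10% → €8.34
RC car €86.93: toys and games → 10% → €8.69
Umbrella €35.97: everything else → 4.25% → €1.53
Dresser €639.02: household furniture → 5.25% + 2.75% surcharge = 8% → €51.12
Salad bar box €8.43: hot prepared food → 9.75% → €0.82
Area rug (5x8) €358.21: household furniture → 5.25% + 2.75% surcharge = 8% → €28.66
Subtotal = €1550.81; tax = €124.75; total due = €1675.56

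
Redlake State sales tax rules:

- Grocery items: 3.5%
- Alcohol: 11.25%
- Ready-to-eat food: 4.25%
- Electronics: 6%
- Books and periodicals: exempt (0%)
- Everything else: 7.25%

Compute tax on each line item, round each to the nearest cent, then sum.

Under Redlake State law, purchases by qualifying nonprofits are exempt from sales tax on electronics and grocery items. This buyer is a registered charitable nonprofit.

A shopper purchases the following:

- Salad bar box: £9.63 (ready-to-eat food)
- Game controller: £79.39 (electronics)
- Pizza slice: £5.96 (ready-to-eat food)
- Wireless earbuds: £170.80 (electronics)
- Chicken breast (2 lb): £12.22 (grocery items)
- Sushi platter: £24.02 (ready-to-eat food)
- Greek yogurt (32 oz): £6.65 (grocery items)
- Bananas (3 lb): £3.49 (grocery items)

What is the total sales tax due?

£1.68

Salad bar box £9.63: ready-to-eat food → 4.25% → £0.41
Game controller £79.39: electronics, buyer-exempt → 0% → £0.00
Pizza slice £5.96: ready-to-eat food → 4.25% → £0.25
Wireless earbuds £170.80: electronics, buyer-exempt → 0% → £0.00
Chicken breast (2 lb) £12.22: grocery items, buyer-exempt → 0% → £0.00
Sushi platter £24.02: ready-to-eat food → 4.25% → £1.02
Greek yogurt (32 oz) £6.65: grocery items, buyer-exempt → 0% → £0.00
Bananas (3 lb) £3.49: grocery items, buyer-exempt → 0% → £0.00
Total tax = £0.41 + £0.25 + £1.02 = £1.68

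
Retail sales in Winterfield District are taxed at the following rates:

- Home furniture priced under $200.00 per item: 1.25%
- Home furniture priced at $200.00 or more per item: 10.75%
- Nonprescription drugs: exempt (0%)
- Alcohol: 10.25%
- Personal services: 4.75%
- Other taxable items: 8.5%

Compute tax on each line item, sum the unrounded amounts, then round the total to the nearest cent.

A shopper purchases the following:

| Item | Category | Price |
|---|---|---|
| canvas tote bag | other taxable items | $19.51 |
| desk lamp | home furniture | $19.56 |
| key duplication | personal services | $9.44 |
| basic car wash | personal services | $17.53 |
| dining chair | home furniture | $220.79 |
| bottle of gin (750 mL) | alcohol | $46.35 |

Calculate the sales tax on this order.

Canvas tote bag $19.51: other taxable items → 8.5% → $1.65835
Desk lamp $19.56: home furniture, under $200.00 → 1.25% → $0.2445
Key duplication $9.44: personal services → 4.75% → $0.4484
Basic car wash $17.53: personal services → 4.75% → $0.832675
Dining chair $220.79: home furniture, $200.00 or more → 10.75% → $23.734925
Bottle of gin (750 mL) $46.35: alcohol → 10.25% → $4.750875
Unrounded tax sum = $31.669725 → $31.67

$31.67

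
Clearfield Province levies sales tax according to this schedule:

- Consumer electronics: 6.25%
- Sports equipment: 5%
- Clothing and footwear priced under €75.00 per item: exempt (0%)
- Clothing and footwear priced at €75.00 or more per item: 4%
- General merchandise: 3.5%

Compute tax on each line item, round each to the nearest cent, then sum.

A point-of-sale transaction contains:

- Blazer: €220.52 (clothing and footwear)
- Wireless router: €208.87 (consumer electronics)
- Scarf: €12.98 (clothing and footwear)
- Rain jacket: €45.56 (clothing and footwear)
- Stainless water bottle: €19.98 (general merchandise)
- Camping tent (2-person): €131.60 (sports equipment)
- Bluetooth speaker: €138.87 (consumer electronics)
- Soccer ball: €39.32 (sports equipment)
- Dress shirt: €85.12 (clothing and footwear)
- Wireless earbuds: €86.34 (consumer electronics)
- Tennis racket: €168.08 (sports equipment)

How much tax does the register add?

Blazer €220.52: clothing and footwear, €75.00 or more → 4% → €8.82
Wireless router €208.87: consumer electronics → 6.25% → €13.05
Scarf €12.98: clothing and footwear, under €75.00 → 0% → €0.00
Rain jacket €45.56: clothing and footwear, under €75.00 → 0% → €0.00
Stainless water bottle €19.98: general merchandise → 3.5% → €0.70
Camping tent (2-person) €131.60: sports equipment → 5% → €6.58
Bluetooth speaker €138.87: consumer electronics → 6.25% → €8.68
Soccer ball €39.32: sports equipment → 5% → €1.97
Dress shirt €85.12: clothing and footwear, €75.00 or more → 4% → €3.40
Wireless earbuds €86.34: consumer electronics → 6.25% → €5.40
Tennis racket €168.08: sports equipment → 5% → €8.40
Total tax = €8.82 + €13.05 + €0.70 + €6.58 + €8.68 + €1.97 + €3.40 + €5.40 + €8.40 = €57.00

€57.00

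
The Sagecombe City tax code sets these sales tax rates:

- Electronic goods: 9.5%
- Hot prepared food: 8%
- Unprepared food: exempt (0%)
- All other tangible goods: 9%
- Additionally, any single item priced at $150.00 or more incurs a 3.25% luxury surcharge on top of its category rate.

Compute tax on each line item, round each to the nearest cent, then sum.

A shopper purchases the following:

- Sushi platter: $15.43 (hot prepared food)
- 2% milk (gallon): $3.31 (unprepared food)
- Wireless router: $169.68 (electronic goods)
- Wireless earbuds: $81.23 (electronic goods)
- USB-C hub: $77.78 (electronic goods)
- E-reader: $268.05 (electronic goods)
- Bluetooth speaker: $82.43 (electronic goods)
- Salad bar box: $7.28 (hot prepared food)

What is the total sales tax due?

Sushi platter $15.43: hot prepared food → 8% → $1.23
2% milk (gallon) $3.31: unprepared food → 0% → $0.00
Wireless router $169.68: electronic goods → 9.5% + 3.25% surcharge = 12.75% → $21.63
Wireless earbuds $81.23: electronic goods → 9.5% → $7.72
USB-C hub $77.78: electronic goods → 9.5% → $7.39
E-reader $268.05: electronic goods → 9.5% + 3.25% surcharge = 12.75% → $34.18
Bluetooth speaker $82.43: electronic goods → 9.5% → $7.83
Salad bar box $7.28: hot prepared food → 8% → $0.58
Total tax = $1.23 + $21.63 + $7.72 + $7.39 + $34.18 + $7.83 + $0.58 = $80.56

$80.56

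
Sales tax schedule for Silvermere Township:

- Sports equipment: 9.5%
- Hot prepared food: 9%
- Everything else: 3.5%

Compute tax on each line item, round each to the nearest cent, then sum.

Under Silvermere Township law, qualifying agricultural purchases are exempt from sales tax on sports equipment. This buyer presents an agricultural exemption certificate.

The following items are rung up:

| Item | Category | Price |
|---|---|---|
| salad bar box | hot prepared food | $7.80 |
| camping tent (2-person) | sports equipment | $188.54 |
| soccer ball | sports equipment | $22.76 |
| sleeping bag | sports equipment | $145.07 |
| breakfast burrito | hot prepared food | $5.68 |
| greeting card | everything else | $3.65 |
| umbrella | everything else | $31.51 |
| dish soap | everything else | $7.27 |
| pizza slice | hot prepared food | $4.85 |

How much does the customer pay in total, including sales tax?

$420.26

Salad bar box $7.80: hot prepared food → 9% → $0.70
Camping tent (2-person) $188.54: sports equipment, buyer-exempt → 0% → $0.00
Soccer ball $22.76: sports equipment, buyer-exempt → 0% → $0.00
Sleeping bag $145.07: sports equipment, buyer-exempt → 0% → $0.00
Breakfast burrito $5.68: hot prepared food → 9% → $0.51
Greeting card $3.65: everything else → 3.5% → $0.13
Umbrella $31.51: everything else → 3.5% → $1.10
Dish soap $7.27: everything else → 3.5% → $0.25
Pizza slice $4.85: hot prepared food → 9% → $0.44
Subtotal = $417.13; tax = $3.13; total due = $420.26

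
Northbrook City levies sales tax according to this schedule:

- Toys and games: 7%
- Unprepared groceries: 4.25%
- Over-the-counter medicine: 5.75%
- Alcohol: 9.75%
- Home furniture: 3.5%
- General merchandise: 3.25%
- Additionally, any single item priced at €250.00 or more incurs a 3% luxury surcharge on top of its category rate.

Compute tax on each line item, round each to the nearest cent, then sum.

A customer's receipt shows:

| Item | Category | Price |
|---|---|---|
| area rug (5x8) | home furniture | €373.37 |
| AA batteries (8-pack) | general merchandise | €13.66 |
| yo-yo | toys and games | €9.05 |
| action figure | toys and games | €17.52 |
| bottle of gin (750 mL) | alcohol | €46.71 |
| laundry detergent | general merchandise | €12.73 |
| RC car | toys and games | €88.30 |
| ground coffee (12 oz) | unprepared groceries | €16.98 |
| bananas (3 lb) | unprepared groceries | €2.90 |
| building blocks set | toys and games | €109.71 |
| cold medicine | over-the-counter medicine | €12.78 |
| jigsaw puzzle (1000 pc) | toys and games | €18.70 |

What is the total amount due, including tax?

Area rug (5x8) €373.37: home furniture → 3.5% + 3% surcharge = 6.5% → €24.27
AA batteries (8-pack) €13.66: general merchandise → 3.25% → €0.44
Yo-yo €9.05: toys and games → 7% → €0.63
Action figure €17.52: toys and games → 7% → €1.23
Bottle of gin (750 mL) €46.71: alcohol → 9.75% → €4.55
Laundry detergent €12.73: general merchandise → 3.25% → €0.41
RC car €88.30: toys and games → 7% → €6.18
Ground coffee (12 oz) €16.98: unprepared groceries → 4.25% → €0.72
Bananas (3 lb) €2.90: unprepared groceries → 4.25% → €0.12
Building blocks set €109.71: toys and games → 7% → €7.68
Cold medicine €12.78: over-the-counter medicine → 5.75% → €0.73
Jigsaw puzzle (1000 pc) €18.70: toys and games → 7% → €1.31
Subtotal = €722.41; tax = €48.27; total due = €770.68

€770.68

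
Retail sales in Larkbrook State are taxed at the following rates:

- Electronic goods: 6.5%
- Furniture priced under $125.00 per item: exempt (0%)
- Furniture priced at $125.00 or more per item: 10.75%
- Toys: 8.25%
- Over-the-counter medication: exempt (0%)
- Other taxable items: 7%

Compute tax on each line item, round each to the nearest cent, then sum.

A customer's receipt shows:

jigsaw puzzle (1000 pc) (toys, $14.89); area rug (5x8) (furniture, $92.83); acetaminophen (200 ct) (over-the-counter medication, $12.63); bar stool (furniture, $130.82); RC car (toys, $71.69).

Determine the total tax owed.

$21.20

Jigsaw puzzle (1000 pc) $14.89: toys → 8.25% → $1.23
Area rug (5x8) $92.83: furniture, under $125.00 → 0% → $0.00
Acetaminophen (200 ct) $12.63: over-the-counter medication → 0% → $0.00
Bar stool $130.82: furniture, $125.00 or more → 10.75% → $14.06
RC car $71.69: toys → 8.25% → $5.91
Total tax = $1.23 + $14.06 + $5.91 = $21.20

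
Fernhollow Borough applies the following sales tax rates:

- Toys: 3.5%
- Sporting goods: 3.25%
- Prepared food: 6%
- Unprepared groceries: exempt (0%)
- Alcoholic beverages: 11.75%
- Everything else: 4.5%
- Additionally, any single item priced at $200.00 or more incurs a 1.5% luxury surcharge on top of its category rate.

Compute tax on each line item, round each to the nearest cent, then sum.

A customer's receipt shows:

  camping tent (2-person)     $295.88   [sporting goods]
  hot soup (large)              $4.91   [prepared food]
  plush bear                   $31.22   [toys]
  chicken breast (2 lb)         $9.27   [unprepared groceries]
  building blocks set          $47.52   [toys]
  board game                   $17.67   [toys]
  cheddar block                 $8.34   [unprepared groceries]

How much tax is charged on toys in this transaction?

Plush bear $31.22: toys → 3.5% → $1.09
Building blocks set $47.52: toys → 3.5% → $1.66
Board game $17.67: toys → 3.5% → $0.62
Tax on toys = $1.09 + $1.66 + $0.62 = $3.37

$3.37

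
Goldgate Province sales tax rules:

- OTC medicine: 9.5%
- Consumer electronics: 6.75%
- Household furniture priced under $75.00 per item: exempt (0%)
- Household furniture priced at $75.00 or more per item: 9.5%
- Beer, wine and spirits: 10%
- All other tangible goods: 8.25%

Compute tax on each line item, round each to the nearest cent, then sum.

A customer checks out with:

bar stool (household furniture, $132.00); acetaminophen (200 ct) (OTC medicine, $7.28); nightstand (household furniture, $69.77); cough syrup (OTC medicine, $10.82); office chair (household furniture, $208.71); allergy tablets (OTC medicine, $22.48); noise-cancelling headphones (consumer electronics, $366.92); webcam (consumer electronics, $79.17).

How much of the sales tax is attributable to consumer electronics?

Noise-cancelling headphones $366.92: consumer electronics → 6.75% → $24.77
Webcam $79.17: consumer electronics → 6.75% → $5.34
Tax on consumer electronics = $24.77 + $5.34 = $30.11

$30.11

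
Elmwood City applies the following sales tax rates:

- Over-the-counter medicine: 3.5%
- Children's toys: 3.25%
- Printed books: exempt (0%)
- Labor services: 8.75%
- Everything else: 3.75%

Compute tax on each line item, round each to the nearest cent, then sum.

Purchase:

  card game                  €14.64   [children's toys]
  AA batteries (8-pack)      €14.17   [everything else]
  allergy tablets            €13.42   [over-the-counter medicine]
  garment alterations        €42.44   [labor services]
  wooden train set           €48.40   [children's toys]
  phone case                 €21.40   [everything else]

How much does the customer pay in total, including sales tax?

€162.03

Card game €14.64: children's toys → 3.25% → €0.48
AA batteries (8-pack) €14.17: everything else → 3.75% → €0.53
Allergy tablets €13.42: over-the-counter medicine → 3.5% → €0.47
Garment alterations €42.44: labor services → 8.75% → €3.71
Wooden train set €48.40: children's toys → 3.25% → €1.57
Phone case €21.40: everything else → 3.75% → €0.80
Subtotal = €154.47; tax = €7.56; total due = €162.03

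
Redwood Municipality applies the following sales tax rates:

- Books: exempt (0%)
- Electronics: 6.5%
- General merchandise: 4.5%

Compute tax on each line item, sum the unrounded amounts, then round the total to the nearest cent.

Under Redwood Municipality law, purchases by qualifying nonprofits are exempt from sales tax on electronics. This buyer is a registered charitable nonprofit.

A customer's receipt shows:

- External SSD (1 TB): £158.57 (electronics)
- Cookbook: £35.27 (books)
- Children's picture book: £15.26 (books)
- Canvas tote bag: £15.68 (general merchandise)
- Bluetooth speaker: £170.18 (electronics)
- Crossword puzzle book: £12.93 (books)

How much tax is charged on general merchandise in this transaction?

Canvas tote bag £15.68: general merchandise → 4.5% → £0.7056
Tax on general merchandise: unrounded sum = £0.7056 → £0.71

£0.71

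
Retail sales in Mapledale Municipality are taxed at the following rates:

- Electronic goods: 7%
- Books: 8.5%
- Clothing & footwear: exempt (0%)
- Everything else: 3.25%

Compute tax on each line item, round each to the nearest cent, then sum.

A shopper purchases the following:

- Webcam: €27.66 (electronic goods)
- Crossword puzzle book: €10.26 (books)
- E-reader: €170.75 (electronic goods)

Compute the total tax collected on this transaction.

€14.76

Webcam €27.66: electronic goods → 7% → €1.94
Crossword puzzle book €10.26: books → 8.5% → €0.87
E-reader €170.75: electronic goods → 7% → €11.95
Total tax = €1.94 + €0.87 + €11.95 = €14.76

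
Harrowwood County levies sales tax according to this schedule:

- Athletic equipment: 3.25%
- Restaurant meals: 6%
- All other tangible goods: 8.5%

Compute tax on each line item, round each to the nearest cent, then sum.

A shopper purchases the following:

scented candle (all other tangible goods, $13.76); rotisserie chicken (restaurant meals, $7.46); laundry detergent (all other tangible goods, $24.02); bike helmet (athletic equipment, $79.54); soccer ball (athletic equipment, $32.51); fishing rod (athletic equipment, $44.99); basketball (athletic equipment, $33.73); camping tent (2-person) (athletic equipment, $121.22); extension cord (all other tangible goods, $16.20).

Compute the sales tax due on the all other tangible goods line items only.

Scented candle $13.76: all other tangible goods → 8.5% → $1.17
Laundry detergent $24.02: all other tangible goods → 8.5% → $2.04
Extension cord $16.20: all other tangible goods → 8.5% → $1.38
Tax on all other tangible goods = $1.17 + $2.04 + $1.38 = $4.59

$4.59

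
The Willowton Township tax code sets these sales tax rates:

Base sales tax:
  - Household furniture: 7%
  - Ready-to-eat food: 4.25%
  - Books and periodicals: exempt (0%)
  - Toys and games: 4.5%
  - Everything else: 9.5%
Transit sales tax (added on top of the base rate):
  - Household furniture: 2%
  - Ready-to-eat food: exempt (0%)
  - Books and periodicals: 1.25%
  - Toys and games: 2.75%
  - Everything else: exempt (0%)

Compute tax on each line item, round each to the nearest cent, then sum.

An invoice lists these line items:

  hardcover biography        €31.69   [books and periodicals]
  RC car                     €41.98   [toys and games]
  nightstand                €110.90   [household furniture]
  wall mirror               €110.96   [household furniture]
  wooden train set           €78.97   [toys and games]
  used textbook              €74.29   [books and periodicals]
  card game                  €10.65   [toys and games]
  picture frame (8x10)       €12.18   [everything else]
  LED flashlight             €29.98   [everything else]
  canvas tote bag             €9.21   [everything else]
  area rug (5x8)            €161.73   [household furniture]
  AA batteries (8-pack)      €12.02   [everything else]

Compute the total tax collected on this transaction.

€51.42

Hardcover biography €31.69: books and periodicals → 0% + 1.25% transit = 1.25% → €0.40
RC car €41.98: toys and games → 4.5% + 2.75% transit = 7.25% → €3.04
Nightstand €110.90: household furniture → 7% + 2% transit = 9% → €9.98
Wall mirror €110.96: household furniture → 7% + 2% transit = 9% → €9.99
Wooden train set €78.97: toys and games → 4.5% + 2.75% transit = 7.25% → €5.73
Used textbook €74.29: books and periodicals → 0% + 1.25% transit = 1.25% → €0.93
Card game €10.65: toys and games → 4.5% + 2.75% transit = 7.25% → €0.77
Picture frame (8x10) €12.18: everything else → 9.5% + 0% transit = 9.5% → €1.16
LED flashlight €29.98: everything else → 9.5% + 0% transit = 9.5% → €2.85
Canvas tote bag €9.21: everything else → 9.5% + 0% transit = 9.5% → €0.87
Area rug (5x8) €161.73: household furniture → 7% + 2% transit = 9% → €14.56
AA batteries (8-pack) €12.02: everything else → 9.5% + 0% transit = 9.5% → €1.14
Total tax = €0.40 + €3.04 + €9.98 + €9.99 + €5.73 + €0.93 + €0.77 + €1.16 + €2.85 + €0.87 + €14.56 + €1.14 = €51.42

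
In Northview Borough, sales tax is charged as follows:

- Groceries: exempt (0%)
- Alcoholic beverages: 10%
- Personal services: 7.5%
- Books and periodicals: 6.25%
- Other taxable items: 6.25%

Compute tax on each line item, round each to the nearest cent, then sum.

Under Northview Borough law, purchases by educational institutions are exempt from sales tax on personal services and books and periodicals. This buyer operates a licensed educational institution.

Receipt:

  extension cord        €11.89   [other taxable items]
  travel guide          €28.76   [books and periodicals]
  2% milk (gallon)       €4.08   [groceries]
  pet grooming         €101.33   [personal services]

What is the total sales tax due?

€0.74

Extension cord €11.89: other taxable items → 6.25% → €0.74
Travel guide €28.76: books and periodicals, buyer-exempt → 0% → €0.00
2% milk (gallon) €4.08: groceries → 0% → €0.00
Pet grooming €101.33: personal services, buyer-exempt → 0% → €0.00
Total tax = €0.74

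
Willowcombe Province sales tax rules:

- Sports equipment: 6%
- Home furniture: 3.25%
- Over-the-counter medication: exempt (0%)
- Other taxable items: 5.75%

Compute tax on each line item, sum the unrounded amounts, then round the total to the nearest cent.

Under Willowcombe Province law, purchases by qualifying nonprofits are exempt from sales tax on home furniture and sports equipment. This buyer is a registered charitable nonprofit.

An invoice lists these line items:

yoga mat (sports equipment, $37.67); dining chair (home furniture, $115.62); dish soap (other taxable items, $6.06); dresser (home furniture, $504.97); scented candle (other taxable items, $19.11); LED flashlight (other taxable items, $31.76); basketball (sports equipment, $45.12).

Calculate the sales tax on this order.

$3.27

Yoga mat $37.67: sports equipment, buyer-exempt → 0% → $0.00
Dining chair $115.62: home furniture, buyer-exempt → 0% → $0.00
Dish soap $6.06: other taxable items → 5.75% → $0.34845
Dresser $504.97: home furniture, buyer-exempt → 0% → $0.00
Scented candle $19.11: other taxable items → 5.75% → $1.098825
LED flashlight $31.76: other taxable items → 5.75% → $1.8262
Basketball $45.12: sports equipment, buyer-exempt → 0% → $0.00
Unrounded tax sum = $3.273475 → $3.27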